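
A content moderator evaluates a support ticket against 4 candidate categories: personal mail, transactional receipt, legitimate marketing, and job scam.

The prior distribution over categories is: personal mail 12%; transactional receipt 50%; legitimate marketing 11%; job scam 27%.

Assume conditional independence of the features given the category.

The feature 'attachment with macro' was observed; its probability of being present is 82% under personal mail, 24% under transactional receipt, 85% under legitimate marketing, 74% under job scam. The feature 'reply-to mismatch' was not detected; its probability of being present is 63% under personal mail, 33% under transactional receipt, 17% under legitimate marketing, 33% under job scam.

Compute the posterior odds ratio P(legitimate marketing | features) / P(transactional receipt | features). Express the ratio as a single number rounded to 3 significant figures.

0.965

Unnormalized posterior weight (prior times the feature likelihoods) for each of the two hypotheses (using 1 − P(present | H) for each absent feature):
  legitimate marketing: 0.11 × 0.85 × (1 − 0.17) = 0.077605
  transactional receipt: 0.50 × 0.24 × (1 − 0.33) = 0.0804
Odds(legitimate marketing : transactional receipt) = 0.077605 / 0.0804 ≈ 0.965.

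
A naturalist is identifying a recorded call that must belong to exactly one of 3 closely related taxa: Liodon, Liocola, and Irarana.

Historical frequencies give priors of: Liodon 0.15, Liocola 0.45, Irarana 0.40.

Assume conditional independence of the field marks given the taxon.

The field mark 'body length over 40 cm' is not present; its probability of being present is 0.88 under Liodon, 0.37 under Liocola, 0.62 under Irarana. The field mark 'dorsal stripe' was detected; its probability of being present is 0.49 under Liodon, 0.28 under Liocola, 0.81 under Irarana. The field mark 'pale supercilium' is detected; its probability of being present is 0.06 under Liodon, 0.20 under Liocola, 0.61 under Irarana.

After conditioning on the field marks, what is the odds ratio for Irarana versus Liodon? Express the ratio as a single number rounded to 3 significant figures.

142

Posterior odds equal prior odds times the likelihood ratio; only the two competing hypotheses matter (using 1 − P(present | H) for each absent field mark).
  Irarana: 0.40 × (1 − 0.62) × 0.81 × 0.61 = 0.075103
  Liodon: 0.15 × (1 − 0.88) × 0.49 × 0.06 = 0.0005292
Odds(Irarana : Liodon) = 0.075103 / 0.0005292 ≈ 142.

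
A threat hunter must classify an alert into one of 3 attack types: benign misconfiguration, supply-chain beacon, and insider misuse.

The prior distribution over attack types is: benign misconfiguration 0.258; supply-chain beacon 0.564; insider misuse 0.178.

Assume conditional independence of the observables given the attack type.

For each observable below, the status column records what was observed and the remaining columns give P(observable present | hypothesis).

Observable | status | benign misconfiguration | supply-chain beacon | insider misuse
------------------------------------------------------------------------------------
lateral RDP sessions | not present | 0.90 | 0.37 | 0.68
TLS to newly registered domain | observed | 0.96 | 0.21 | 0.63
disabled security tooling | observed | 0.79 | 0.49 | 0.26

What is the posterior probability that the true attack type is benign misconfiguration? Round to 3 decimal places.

Multiply each prior by the joint likelihood of the observable pattern (using 1 − P(present | H) for each absent observable):
  benign misconfiguration: 0.258 × (1 − 0.90) × 0.96 × 0.79 = 0.019567
  supply-chain beacon: 0.564 × (1 − 0.37) × 0.21 × 0.49 = 0.036562
  insider misuse: 0.178 × (1 − 0.68) × 0.63 × 0.26 = 0.00933
The unnormalized weights sum to 0.065459.
P(benign misconfiguration | evidence) = 0.019567 / 0.065459 ≈ 0.299.

0.299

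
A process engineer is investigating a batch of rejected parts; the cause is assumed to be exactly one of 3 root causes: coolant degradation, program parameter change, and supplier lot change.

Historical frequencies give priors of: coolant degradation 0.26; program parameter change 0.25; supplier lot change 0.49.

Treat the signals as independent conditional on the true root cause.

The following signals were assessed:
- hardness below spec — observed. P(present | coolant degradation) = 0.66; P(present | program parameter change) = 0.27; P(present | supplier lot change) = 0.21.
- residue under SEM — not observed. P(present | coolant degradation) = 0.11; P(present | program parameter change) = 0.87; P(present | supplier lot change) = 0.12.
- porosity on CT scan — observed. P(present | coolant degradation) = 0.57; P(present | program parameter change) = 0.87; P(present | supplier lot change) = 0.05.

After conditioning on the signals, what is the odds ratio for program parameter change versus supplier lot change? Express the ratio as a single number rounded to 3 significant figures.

Posterior odds equal prior odds times the likelihood ratio; only the two competing hypotheses matter (using 1 − P(present | H) for each absent signal).
  program parameter change: 0.25 × 0.27 × (1 − 0.87) × 0.87 = 0.0076343
  supplier lot change: 0.49 × 0.21 × (1 − 0.12) × 0.05 = 0.0045276
Odds(program parameter change : supplier lot change) = 0.0076343 / 0.0045276 ≈ 1.69.

1.69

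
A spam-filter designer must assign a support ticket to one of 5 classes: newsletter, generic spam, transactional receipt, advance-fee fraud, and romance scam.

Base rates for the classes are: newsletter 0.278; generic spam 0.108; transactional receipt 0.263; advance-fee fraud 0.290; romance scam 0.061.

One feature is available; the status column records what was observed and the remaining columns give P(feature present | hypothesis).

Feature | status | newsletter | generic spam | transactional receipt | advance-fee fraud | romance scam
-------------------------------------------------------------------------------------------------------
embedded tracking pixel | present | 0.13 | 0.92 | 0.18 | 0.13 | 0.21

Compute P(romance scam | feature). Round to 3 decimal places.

0.055

By Bayes' rule, the unnormalized weight for each hypothesis is prior × likelihood:
  newsletter: 0.278 × 0.13 = 0.03614
  generic spam: 0.108 × 0.92 = 0.09936
  transactional receipt: 0.263 × 0.18 = 0.04734
  advance-fee fraud: 0.290 × 0.13 = 0.0377
  romance scam: 0.061 × 0.21 = 0.01281
Marginal likelihood of the evidence = 0.23335.
P(romance scam | evidence) = 0.01281 / 0.23335 ≈ 0.055.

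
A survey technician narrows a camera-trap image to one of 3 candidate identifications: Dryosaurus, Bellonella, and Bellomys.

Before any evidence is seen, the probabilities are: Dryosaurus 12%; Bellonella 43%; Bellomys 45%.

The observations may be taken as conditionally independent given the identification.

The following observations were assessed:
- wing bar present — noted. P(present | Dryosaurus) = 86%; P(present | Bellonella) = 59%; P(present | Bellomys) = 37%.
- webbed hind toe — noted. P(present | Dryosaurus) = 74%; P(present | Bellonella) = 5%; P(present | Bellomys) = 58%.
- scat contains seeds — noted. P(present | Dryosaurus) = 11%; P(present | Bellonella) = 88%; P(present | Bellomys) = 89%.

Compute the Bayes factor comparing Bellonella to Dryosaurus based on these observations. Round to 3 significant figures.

0.371

Joint likelihood of the evidence pattern under each hypothesis:
  Bellonella: 0.59 × 0.05 × 0.88 = 0.02596
  Dryosaurus: 0.86 × 0.74 × 0.11 = 0.070004
Bayes factor = 0.02596 / 0.070004 ≈ 0.371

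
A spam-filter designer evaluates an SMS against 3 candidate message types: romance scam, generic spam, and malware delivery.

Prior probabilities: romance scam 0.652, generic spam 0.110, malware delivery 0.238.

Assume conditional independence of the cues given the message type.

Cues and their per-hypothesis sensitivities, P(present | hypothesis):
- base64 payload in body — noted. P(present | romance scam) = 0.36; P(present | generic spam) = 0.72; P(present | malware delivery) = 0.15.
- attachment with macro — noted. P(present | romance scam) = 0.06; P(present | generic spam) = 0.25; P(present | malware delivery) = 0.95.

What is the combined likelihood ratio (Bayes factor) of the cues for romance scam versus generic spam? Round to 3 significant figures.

Joint likelihood of the cue pattern under each hypothesis:
  romance scam: 0.36 × 0.06 = 0.0216
  generic spam: 0.72 × 0.25 = 0.18
Bayes factor = 0.0216 / 0.18 ≈ 0.120

0.120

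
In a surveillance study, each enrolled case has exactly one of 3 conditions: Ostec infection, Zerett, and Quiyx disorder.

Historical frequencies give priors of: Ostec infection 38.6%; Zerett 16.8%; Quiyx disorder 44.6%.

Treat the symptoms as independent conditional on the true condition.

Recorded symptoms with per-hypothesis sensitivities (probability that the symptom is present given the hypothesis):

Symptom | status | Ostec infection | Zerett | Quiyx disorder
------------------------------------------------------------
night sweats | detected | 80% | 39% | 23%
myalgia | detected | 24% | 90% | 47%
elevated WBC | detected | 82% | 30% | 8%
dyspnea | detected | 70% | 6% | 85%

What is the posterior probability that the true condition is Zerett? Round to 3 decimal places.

Multiply each prior by the joint likelihood of the symptom pattern:
  Ostec infection: 0.386 × 0.80 × 0.24 × 0.82 × 0.70 = 0.04254
  Zerett: 0.168 × 0.39 × 0.90 × 0.30 × 0.06 = 0.0010614
  Quiyx disorder: 0.446 × 0.23 × 0.47 × 0.08 × 0.85 = 0.0032785
Normalizing constant Z = 0.04254 + 0.0010614 + 0.0032785 = 0.04688.
P(Zerett | evidence) = 0.0010614 / 0.04688 ≈ 0.023.

0.023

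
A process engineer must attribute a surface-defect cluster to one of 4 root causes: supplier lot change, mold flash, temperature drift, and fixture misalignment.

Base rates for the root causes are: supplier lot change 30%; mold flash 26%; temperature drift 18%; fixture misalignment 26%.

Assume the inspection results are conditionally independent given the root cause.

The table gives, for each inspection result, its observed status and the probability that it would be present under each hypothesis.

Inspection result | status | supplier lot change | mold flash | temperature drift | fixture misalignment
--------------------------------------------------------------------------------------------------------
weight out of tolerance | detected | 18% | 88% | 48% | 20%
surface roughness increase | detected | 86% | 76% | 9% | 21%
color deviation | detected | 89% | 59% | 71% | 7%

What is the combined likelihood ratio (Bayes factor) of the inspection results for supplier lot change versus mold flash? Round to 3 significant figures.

0.349

Take the product of per-inspection result likelihoods under each hypothesis, then divide.
  supplier lot change: 0.18 × 0.86 × 0.89 = 0.13777
  mold flash: 0.88 × 0.76 × 0.59 = 0.39459
Bayes factor = 0.13777 / 0.39459 ≈ 0.349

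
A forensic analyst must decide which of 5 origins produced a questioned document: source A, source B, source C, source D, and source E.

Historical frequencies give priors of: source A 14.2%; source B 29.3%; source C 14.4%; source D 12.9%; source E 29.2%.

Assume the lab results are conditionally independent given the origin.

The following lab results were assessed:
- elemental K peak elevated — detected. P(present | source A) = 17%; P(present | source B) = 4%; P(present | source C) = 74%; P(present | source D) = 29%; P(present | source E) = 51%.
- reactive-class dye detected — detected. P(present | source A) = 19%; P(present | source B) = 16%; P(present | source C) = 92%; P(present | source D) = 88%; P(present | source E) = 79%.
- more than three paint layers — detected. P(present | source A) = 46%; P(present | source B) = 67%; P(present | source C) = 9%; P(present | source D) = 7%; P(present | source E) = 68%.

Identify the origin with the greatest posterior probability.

For each hypothesis, the unnormalized posterior weight is prior × product of the lab result likelihoods:
  source A: 0.142 × 0.17 × 0.19 × 0.46 = 0.0021098
  source B: 0.293 × 0.04 × 0.16 × 0.67 = 0.0012564
  source C: 0.144 × 0.74 × 0.92 × 0.09 = 0.0088232
  source D: 0.129 × 0.29 × 0.88 × 0.07 = 0.0023045
  source E: 0.292 × 0.51 × 0.79 × 0.68 = 0.08
The unnormalized weights sum to 0.094494.
P(source A | evidence) ≈ 0.0021098 / 0.094494 ≈ 0.022
P(source B | evidence) ≈ 0.0012564 / 0.094494 ≈ 0.013
P(source C | evidence) ≈ 0.0088232 / 0.094494 ≈ 0.093
P(source D | evidence) ≈ 0.0023045 / 0.094494 ≈ 0.024
P(source E | evidence) ≈ 0.08 / 0.094494 ≈ 0.847
The largest is 0.847, so source E is most probable.

source E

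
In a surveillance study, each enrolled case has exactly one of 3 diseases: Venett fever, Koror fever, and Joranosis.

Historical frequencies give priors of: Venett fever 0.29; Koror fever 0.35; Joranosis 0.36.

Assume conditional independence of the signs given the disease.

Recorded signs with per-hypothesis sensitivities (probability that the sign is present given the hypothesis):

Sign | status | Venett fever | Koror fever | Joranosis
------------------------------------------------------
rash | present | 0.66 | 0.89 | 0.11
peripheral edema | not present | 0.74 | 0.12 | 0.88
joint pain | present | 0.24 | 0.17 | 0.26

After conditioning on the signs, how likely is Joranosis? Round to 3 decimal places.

Multiply each prior by the joint likelihood of the sign pattern (using 1 − P(present | H) for each absent sign):
  Venett fever: 0.29 × 0.66 × (1 − 0.74) × 0.24 = 0.011943
  Koror fever: 0.35 × 0.89 × (1 − 0.12) × 0.17 = 0.0466
  Joranosis: 0.36 × 0.11 × (1 − 0.88) × 0.26 = 0.0012355
Normalizing constant Z = 0.011943 + 0.0466 + 0.0012355 = 0.059779.
P(Joranosis | evidence) = 0.0012355 / 0.059779 ≈ 0.021.

0.021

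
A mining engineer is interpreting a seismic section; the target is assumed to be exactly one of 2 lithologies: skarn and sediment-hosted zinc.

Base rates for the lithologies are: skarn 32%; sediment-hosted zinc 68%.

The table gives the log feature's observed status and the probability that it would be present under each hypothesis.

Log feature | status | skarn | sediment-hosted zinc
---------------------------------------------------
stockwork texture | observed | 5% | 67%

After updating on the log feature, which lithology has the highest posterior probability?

For each hypothesis, the unnormalized posterior weight is prior × likelihood:
  skarn: 0.32 × 0.05 = 0.016
  sediment-hosted zinc: 0.68 × 0.67 = 0.4556
The unnormalized weights sum to 0.4716.
P(skarn | evidence) ≈ 0.016 / 0.4716 ≈ 0.034
P(sediment-hosted zinc | evidence) ≈ 0.4556 / 0.4716 ≈ 0.966
The largest is 0.966, so sediment-hosted zinc is most probable.

sediment-hosted zinc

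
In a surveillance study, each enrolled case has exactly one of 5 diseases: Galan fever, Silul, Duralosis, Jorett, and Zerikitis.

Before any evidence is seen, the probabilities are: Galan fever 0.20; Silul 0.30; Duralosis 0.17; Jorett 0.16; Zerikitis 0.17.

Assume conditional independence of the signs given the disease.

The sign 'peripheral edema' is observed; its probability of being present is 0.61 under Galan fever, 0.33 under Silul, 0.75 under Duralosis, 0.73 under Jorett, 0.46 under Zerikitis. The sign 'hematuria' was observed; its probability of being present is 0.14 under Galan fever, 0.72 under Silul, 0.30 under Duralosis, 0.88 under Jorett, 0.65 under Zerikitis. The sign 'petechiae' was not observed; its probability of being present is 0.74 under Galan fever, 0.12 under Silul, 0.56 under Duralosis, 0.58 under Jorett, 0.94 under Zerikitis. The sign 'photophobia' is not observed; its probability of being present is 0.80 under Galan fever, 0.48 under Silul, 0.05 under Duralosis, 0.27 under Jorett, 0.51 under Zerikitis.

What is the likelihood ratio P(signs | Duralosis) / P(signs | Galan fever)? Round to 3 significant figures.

Take the product of per-sign likelihoods under each hypothesis (using 1 − P(present | H) for each absent sign), then divide.
  Duralosis: 0.75 × 0.30 × (1 − 0.56) × (1 − 0.05) = 0.09405
  Galan fever: 0.61 × 0.14 × (1 − 0.74) × (1 − 0.80) = 0.0044408
Bayes factor = 0.09405 / 0.0044408 ≈ 21.2

21.2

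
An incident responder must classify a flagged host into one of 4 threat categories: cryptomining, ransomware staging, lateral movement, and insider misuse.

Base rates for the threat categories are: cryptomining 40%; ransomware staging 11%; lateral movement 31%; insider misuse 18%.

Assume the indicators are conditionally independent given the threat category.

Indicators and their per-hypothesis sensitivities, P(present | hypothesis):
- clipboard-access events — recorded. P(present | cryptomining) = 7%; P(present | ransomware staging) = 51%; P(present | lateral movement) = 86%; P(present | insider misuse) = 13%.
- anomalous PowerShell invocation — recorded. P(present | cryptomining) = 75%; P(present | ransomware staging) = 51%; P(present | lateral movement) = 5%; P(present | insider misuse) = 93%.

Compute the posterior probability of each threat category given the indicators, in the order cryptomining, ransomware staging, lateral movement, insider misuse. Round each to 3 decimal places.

Multiply each prior by the joint likelihood of the indicator pattern:
  cryptomining: 0.40 × 0.07 × 0.75 = 0.021
  ransomware staging: 0.11 × 0.51 × 0.51 = 0.028611
  lateral movement: 0.31 × 0.86 × 0.05 = 0.01333
  insider misuse: 0.18 × 0.13 × 0.93 = 0.021762
Marginal likelihood of the evidence = 0.084703.
P(cryptomining | evidence) = 0.021 / 0.084703 ≈ 0.248
P(ransomware staging | evidence) = 0.028611 / 0.084703 ≈ 0.338
P(lateral movement | evidence) = 0.01333 / 0.084703 ≈ 0.157
P(insider misuse | evidence) = 0.021762 / 0.084703 ≈ 0.257

0.248, 0.338, 0.157, 0.257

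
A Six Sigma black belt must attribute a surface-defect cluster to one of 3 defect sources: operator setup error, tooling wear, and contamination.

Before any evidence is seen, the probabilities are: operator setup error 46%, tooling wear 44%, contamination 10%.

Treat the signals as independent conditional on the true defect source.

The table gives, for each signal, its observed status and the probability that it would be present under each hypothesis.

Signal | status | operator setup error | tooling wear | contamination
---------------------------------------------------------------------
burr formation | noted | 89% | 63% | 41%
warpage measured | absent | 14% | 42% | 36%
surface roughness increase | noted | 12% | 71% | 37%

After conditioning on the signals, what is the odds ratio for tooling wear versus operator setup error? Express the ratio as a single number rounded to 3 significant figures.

Unnormalized posterior weight (prior times the signal likelihoods) for each of the two hypotheses (using 1 − P(present | H) for each absent signal):
  tooling wear: 0.44 × 0.63 × (1 − 0.42) × 0.71 = 0.11415
  operator setup error: 0.46 × 0.89 × (1 − 0.14) × 0.12 = 0.04225
Odds(tooling wear : operator setup error) = 0.11415 / 0.04225 ≈ 2.70.

2.70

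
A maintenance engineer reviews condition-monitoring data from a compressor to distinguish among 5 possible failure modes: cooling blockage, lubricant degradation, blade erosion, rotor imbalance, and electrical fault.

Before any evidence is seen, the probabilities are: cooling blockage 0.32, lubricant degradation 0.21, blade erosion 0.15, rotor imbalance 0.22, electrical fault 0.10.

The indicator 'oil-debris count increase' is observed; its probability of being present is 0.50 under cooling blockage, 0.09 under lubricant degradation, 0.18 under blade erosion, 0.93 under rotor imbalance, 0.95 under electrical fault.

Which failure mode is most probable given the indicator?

By Bayes' rule, the unnormalized weight for each hypothesis is prior × likelihood:
  cooling blockage: 0.32 × 0.50 = 0.16
  lubricant degradation: 0.21 × 0.09 = 0.0189
  blade erosion: 0.15 × 0.18 = 0.027
  rotor imbalance: 0.22 × 0.93 = 0.2046
  electrical fault: 0.10 × 0.95 = 0.095
Normalizing constant Z = 0.16 + 0.0189 + 0.027 + 0.2046 + 0.095 = 0.5055.
P(cooling blockage | evidence) ≈ 0.16 / 0.5055 ≈ 0.317
P(lubricant degradation | evidence) ≈ 0.0189 / 0.5055 ≈ 0.037
P(blade erosion | evidence) ≈ 0.027 / 0.5055 ≈ 0.053
P(rotor imbalance | evidence) ≈ 0.2046 / 0.5055 ≈ 0.405
P(electrical fault | evidence) ≈ 0.095 / 0.5055 ≈ 0.188
The largest is 0.405, so rotor imbalance is most probable.

rotor imbalance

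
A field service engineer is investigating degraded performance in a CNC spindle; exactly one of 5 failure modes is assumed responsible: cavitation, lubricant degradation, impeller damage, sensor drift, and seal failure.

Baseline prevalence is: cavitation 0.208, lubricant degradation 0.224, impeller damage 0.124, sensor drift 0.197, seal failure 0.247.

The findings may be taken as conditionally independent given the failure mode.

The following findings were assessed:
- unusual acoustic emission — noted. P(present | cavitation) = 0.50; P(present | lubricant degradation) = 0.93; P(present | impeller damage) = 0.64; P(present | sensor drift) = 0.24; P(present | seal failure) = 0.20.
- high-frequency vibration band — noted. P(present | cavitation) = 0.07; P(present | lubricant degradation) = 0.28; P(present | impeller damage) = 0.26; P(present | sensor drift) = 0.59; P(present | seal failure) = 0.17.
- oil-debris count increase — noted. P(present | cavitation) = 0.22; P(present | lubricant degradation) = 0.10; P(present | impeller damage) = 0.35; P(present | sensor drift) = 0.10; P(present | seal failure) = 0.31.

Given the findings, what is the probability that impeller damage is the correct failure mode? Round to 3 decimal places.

0.360

For each hypothesis, the unnormalized posterior weight is prior × product of the finding likelihoods:
  cavitation: 0.208 × 0.50 × 0.07 × 0.22 = 0.0016016
  lubricant degradation: 0.224 × 0.93 × 0.28 × 0.10 = 0.005833
  impeller damage: 0.124 × 0.64 × 0.26 × 0.35 = 0.0072218
  sensor drift: 0.197 × 0.24 × 0.59 × 0.10 = 0.0027895
  seal failure: 0.247 × 0.20 × 0.17 × 0.31 = 0.0026034
Marginal likelihood of the evidence = 0.020049.
P(impeller damage | evidence) = 0.0072218 / 0.020049 ≈ 0.360.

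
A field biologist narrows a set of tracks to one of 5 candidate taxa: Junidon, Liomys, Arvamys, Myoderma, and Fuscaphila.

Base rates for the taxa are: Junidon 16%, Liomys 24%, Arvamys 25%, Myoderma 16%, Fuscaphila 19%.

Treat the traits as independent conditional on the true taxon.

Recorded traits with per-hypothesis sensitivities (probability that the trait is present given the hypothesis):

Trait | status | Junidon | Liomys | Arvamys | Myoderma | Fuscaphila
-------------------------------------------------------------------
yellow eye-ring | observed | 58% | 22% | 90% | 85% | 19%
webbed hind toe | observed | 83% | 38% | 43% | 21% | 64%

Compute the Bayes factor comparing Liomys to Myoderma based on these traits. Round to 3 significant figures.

The Bayes factor is the ratio of the joint likelihoods of the trait pattern under the two hypotheses.
  Liomys: 0.22 × 0.38 = 0.0836
  Myoderma: 0.85 × 0.21 = 0.1785
Bayes factor = 0.0836 / 0.1785 ≈ 0.468

0.468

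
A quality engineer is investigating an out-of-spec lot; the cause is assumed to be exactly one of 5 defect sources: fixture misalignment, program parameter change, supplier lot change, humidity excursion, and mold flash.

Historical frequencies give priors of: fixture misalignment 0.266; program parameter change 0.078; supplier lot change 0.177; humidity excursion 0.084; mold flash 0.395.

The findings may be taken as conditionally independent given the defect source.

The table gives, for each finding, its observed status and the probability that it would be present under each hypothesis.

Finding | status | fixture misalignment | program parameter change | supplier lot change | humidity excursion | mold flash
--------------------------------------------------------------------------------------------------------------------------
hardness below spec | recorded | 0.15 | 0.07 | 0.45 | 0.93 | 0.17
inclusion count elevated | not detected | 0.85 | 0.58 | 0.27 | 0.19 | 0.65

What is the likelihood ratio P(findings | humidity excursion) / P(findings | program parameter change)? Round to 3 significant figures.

Take the product of per-finding likelihoods under each hypothesis (using 1 − P(present | H) for each absent finding), then divide.
  humidity excursion: 0.93 × (1 − 0.19) = 0.7533
  program parameter change: 0.07 × (1 − 0.58) = 0.0294
Bayes factor = 0.7533 / 0.0294 ≈ 25.6

25.6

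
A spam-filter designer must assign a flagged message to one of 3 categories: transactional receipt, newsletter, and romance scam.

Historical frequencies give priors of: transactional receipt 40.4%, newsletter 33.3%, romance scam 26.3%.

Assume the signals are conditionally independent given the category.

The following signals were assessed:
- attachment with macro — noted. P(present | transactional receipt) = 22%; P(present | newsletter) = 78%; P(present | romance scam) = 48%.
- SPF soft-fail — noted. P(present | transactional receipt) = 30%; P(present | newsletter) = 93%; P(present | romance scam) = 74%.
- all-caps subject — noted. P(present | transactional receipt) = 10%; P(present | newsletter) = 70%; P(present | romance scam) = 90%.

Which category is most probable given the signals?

newsletter

By Bayes' rule with conditional independence, the unnormalized weight for each hypothesis is prior × ∏ likelihoods:
  transactional receipt: 0.404 × 0.22 × 0.30 × 0.10 = 0.0026664
  newsletter: 0.333 × 0.78 × 0.93 × 0.70 = 0.16909
  romance scam: 0.263 × 0.48 × 0.74 × 0.90 = 0.084076
Normalizing constant Z = 0.0026664 + 0.16909 + 0.084076 = 0.25583.
P(transactional receipt | evidence) ≈ 0.0026664 / 0.25583 ≈ 0.010
P(newsletter | evidence) ≈ 0.16909 / 0.25583 ≈ 0.661
P(romance scam | evidence) ≈ 0.084076 / 0.25583 ≈ 0.329
The largest is 0.661, so newsletter is most probable.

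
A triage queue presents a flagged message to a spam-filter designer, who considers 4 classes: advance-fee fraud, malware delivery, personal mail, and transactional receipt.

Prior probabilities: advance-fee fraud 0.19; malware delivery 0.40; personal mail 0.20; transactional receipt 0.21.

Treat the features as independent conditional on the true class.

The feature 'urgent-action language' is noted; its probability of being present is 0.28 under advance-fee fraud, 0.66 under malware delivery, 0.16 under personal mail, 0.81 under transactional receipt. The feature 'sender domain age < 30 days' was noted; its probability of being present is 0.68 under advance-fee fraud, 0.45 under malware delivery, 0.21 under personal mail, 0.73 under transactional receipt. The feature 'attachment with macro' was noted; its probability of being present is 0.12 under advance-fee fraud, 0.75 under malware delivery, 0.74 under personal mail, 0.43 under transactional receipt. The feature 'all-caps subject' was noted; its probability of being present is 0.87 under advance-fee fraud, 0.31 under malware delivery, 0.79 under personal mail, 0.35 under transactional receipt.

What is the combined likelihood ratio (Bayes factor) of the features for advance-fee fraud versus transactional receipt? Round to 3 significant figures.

0.223

Joint likelihood of the feature pattern under each hypothesis:
  advance-fee fraud: 0.28 × 0.68 × 0.12 × 0.87 = 0.019878
  transactional receipt: 0.81 × 0.73 × 0.43 × 0.35 = 0.088991
Bayes factor = 0.019878 / 0.088991 ≈ 0.223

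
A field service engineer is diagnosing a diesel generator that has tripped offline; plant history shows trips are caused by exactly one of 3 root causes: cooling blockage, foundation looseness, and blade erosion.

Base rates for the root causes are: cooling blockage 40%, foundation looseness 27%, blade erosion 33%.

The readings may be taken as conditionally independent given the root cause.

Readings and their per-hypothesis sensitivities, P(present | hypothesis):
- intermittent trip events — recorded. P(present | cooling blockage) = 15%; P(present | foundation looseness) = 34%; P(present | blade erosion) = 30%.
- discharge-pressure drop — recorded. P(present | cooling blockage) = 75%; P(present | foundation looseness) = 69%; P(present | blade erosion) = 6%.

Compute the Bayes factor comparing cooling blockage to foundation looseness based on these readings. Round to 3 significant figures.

Take the product of per-reading likelihoods under each hypothesis, then divide.
  cooling blockage: 0.15 × 0.75 = 0.1125
  foundation looseness: 0.34 × 0.69 = 0.2346
Bayes factor = 0.1125 / 0.2346 ≈ 0.480

0.480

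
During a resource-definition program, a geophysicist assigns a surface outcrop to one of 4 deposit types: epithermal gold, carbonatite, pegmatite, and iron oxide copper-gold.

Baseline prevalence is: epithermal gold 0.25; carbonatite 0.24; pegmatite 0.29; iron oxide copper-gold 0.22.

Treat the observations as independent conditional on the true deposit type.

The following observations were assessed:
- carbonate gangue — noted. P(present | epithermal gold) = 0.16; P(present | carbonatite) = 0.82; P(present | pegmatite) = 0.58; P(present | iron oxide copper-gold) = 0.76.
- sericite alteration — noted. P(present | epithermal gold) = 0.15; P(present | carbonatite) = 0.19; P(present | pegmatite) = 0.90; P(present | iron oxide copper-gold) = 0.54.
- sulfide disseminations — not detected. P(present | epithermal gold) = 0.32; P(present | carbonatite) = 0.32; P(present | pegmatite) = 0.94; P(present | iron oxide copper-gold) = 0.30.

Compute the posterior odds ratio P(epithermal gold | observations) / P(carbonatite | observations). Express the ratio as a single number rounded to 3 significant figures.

0.160

The normalizing constant cancels in an odds ratio, so compute prior × likelihood for the two hypotheses only (using 1 − P(present | H) for each absent observation):
  epithermal gold: 0.25 × 0.16 × 0.15 × (1 − 0.32) = 0.00408
  carbonatite: 0.24 × 0.82 × 0.19 × (1 − 0.32) = 0.025427
Odds(epithermal gold : carbonatite) = 0.00408 / 0.025427 ≈ 0.160.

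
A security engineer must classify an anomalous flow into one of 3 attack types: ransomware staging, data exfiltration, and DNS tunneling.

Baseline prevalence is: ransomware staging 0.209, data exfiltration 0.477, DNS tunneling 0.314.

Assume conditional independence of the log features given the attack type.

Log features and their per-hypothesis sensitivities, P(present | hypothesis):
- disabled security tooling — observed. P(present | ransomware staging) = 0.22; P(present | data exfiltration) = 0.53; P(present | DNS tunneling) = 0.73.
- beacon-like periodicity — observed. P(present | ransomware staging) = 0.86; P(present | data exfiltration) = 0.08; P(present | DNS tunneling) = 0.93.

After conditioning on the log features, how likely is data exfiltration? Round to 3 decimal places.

By Bayes' rule with conditional independence, the unnormalized weight for each hypothesis is prior × ∏ likelihoods:
  ransomware staging: 0.209 × 0.22 × 0.86 = 0.039543
  data exfiltration: 0.477 × 0.53 × 0.08 = 0.020225
  DNS tunneling: 0.314 × 0.73 × 0.93 = 0.21317
The unnormalized weights sum to 0.27294.
P(data exfiltration | evidence) = 0.020225 / 0.27294 ≈ 0.074.

0.074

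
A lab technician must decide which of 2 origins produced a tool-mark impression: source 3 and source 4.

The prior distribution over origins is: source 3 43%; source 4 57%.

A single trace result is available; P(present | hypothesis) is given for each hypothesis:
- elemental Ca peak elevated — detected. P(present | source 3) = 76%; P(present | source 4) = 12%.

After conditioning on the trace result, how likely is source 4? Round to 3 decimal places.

For each hypothesis, the unnormalized posterior weight is prior × likelihood:
  source 3: 0.43 × 0.76 = 0.3268
  source 4: 0.57 × 0.12 = 0.0684
Normalizing constant Z = 0.3268 + 0.0684 = 0.3952.
P(source 4 | evidence) = 0.0684 / 0.3952 ≈ 0.173.

0.173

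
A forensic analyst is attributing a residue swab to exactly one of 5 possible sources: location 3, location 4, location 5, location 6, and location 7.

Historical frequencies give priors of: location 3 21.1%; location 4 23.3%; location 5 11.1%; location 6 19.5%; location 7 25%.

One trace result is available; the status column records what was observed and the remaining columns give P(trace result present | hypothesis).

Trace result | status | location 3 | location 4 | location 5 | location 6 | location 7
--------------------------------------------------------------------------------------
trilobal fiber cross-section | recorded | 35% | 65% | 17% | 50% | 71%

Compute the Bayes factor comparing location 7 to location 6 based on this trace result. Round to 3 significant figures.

Likelihood of this trace result under each hypothesis:
  location 7: 0.71
  location 6: 0.5
Bayes factor = 0.71 / 0.5 ≈ 1.42

1.42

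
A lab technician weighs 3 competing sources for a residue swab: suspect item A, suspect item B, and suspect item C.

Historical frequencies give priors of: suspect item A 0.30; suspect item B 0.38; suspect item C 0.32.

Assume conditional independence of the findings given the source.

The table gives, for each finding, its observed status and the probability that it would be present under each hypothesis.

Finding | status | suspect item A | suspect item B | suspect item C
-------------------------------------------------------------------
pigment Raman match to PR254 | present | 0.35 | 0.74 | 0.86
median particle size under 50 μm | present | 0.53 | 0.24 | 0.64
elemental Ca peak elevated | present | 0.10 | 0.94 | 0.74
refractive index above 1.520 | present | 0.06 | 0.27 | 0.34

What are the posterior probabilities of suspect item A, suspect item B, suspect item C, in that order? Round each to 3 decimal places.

Multiply each prior by the joint likelihood of the evidence pattern:
  suspect item A: 0.30 × 0.35 × 0.53 × 0.10 × 0.06 = 0.0003339
  suspect item B: 0.38 × 0.74 × 0.24 × 0.94 × 0.27 = 0.017128
  suspect item C: 0.32 × 0.86 × 0.64 × 0.74 × 0.34 = 0.044314
The unnormalized weights sum to 0.061776.
P(suspect item A | evidence) = 0.0003339 / 0.061776 ≈ 0.005
P(suspect item B | evidence) = 0.017128 / 0.061776 ≈ 0.277
P(suspect item C | evidence) = 0.044314 / 0.061776 ≈ 0.717

0.005, 0.277, 0.717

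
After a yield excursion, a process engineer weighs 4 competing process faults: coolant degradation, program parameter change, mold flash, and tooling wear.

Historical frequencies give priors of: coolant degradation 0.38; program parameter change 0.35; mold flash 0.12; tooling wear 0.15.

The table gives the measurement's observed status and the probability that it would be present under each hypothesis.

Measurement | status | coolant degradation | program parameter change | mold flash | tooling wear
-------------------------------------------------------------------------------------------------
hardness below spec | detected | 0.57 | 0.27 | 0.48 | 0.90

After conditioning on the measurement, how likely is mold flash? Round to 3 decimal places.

By Bayes' rule, the unnormalized weight for each hypothesis is prior × likelihood:
  coolant degradation: 0.38 × 0.57 = 0.2166
  program parameter change: 0.35 × 0.27 = 0.0945
  mold flash: 0.12 × 0.48 = 0.0576
  tooling wear: 0.15 × 0.90 = 0.135
Marginal likelihood of the evidence = 0.5037.
P(mold flash | evidence) = 0.0576 / 0.5037 ≈ 0.114.

0.114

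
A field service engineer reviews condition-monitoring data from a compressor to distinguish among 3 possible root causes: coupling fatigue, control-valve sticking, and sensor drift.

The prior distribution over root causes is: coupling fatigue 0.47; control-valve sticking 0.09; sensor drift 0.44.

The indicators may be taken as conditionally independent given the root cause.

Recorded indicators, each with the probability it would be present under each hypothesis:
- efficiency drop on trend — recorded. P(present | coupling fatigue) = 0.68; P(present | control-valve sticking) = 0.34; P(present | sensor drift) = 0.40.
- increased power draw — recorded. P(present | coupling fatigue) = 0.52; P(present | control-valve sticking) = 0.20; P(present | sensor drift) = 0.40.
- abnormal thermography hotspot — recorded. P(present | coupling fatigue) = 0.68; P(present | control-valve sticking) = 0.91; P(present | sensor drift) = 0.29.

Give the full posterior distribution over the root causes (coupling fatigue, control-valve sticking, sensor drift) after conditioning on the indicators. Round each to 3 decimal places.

0.813, 0.040, 0.147

By Bayes' rule with conditional independence, the unnormalized weight for each hypothesis is prior × ∏ likelihoods:
  coupling fatigue: 0.47 × 0.68 × 0.52 × 0.68 = 0.11301
  control-valve sticking: 0.09 × 0.34 × 0.20 × 0.91 = 0.0055692
  sensor drift: 0.44 × 0.40 × 0.40 × 0.29 = 0.020416
The unnormalized weights sum to 0.139.
P(coupling fatigue | evidence) = 0.11301 / 0.139 ≈ 0.813
P(control-valve sticking | evidence) = 0.0055692 / 0.139 ≈ 0.040
P(sensor drift | evidence) = 0.020416 / 0.139 ≈ 0.147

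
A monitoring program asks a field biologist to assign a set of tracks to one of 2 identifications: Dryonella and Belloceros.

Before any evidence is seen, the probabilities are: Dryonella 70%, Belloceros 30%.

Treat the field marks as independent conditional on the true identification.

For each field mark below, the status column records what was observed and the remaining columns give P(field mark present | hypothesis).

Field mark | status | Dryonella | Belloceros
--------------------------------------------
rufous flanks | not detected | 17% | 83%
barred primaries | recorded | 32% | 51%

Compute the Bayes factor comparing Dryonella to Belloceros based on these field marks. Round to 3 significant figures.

Take the product of per-field mark likelihoods under each hypothesis (using 1 − P(present | H) for each absent field mark), then divide.
  Dryonella: (1 − 0.17) × 0.32 = 0.2656
  Belloceros: (1 − 0.83) × 0.51 = 0.0867
Bayes factor = 0.2656 / 0.0867 ≈ 3.06

3.06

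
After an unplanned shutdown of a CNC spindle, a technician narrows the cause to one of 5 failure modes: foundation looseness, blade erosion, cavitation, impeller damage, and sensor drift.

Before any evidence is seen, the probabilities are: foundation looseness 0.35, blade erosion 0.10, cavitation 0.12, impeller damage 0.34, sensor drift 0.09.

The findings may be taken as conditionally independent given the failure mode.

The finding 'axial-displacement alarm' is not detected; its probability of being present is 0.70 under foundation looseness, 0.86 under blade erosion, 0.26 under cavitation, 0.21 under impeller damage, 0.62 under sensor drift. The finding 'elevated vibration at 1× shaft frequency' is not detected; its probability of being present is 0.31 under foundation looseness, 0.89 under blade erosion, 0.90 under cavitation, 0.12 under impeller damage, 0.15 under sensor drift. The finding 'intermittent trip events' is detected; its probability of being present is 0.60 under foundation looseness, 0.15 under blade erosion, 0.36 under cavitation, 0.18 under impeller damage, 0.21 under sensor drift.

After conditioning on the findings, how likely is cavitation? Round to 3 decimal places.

Multiply each prior by the joint likelihood of the evidence pattern (using 1 − P(present | H) for each absent finding):
  foundation looseness: 0.35 × (1 − 0.70) × (1 − 0.31) × 0.60 = 0.04347
  blade erosion: 0.10 × (1 − 0.86) × (1 − 0.89) × 0.15 = 0.000231
  cavitation: 0.12 × (1 − 0.26) × (1 − 0.90) × 0.36 = 0.0031968
  impeller damage: 0.34 × (1 − 0.21) × (1 − 0.12) × 0.18 = 0.042546
  sensor drift: 0.09 × (1 − 0.62) × (1 − 0.15) × 0.21 = 0.0061047
Normalizing constant Z = 0.04347 + 0.000231 + 0.0031968 + 0.042546 + 0.0061047 = 0.095549.
P(cavitation | evidence) = 0.0031968 / 0.095549 ≈ 0.033.

0.033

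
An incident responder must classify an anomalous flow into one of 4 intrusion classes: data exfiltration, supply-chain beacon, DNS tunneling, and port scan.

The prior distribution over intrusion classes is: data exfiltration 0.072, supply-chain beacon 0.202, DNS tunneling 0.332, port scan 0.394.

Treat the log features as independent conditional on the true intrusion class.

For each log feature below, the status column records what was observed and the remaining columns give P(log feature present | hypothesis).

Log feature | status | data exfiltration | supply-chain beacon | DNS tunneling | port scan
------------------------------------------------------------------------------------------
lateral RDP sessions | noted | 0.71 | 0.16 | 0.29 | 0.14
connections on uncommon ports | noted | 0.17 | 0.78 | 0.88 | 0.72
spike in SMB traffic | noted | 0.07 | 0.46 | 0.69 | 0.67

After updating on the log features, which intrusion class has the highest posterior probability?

By Bayes' rule with conditional independence, the unnormalized weight for each hypothesis is prior × ∏ likelihoods:
  data exfiltration: 0.072 × 0.71 × 0.17 × 0.07 = 0.00060833
  supply-chain beacon: 0.202 × 0.16 × 0.78 × 0.46 = 0.011596
  DNS tunneling: 0.332 × 0.29 × 0.88 × 0.69 = 0.058461
  port scan: 0.394 × 0.14 × 0.72 × 0.67 = 0.026609
Marginal likelihood of the evidence = 0.097275.
P(data exfiltration | evidence) ≈ 0.00060833 / 0.097275 ≈ 0.006
P(supply-chain beacon | evidence) ≈ 0.011596 / 0.097275 ≈ 0.119
P(DNS tunneling | evidence) ≈ 0.058461 / 0.097275 ≈ 0.601
P(port scan | evidence) ≈ 0.026609 / 0.097275 ≈ 0.274
The largest is 0.601, so DNS tunneling is most probable.

DNS tunneling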